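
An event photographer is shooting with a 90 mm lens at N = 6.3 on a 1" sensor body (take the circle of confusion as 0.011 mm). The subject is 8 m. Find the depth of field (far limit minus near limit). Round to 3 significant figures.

1.09 m

Hyperfocal distance H = f²/(N·c) + f = 90²/(6.3 × 0.011) + 90 = 8100/0.0693 + 90 ≈ 116973.1 mm ≈ 117.0 m.
Near limit Dn = s·(H − f)/(H + s − 2f) = 8000 × (116973.1 − 90) / (116973.1 + 8000 − 2 × 90) = 8000 × 116883.1 / 124793.1 ≈ 7492.9 mm.
Far limit Df = s·(H − f)/(H − s) = 8000 × (116973.1 − 90) / (116973.1 − 8000) = 8000 × 116883.1 / 108973.1 ≈ 8580.7 mm.
Depth of field = Df − Dn = 8580.7 − 7492.9 ≈ 1087.8 mm ≈ 1.09 m.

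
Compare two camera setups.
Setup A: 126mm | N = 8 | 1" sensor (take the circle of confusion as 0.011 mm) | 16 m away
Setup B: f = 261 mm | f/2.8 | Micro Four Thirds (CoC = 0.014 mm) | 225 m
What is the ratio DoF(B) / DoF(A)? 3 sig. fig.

20.9

Setup A: H = 126²/(8×0.011) + 126 ≈ 180535.1 mm; DoF = Df − Dn = 17543.6 − 14706.0 ≈ 2837.6 mm.
Setup B: H = 261²/(2.8×0.014) + 261 ≈ 1738041.6 mm; DoF = Df − Dn = 258420 − 199234 ≈ 59186 mm.
Ratio = 59186 / 2837.6 ≈ 20.9.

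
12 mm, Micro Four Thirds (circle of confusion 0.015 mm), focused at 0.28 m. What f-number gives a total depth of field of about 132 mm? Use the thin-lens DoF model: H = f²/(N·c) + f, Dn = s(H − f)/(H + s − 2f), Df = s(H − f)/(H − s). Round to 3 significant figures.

Write h = H − f = f²/(N·c). The thin-lens limits are Dn = s·h/(h + (s−f)) and Df = s·h/(h − (s−f)), so DoF = Df − Dn = 2·s·(s−f)·h / (h² − (s−f)²).
That is a quadratic in h: DoF·h² − 2·s·(s−f)·h − DoF·(s−f)² = 0 ⇒ h = (s−f)·(s + √(s² + DoF²)) / DoF = 268 × (280 + √(280² + 132²)) / 132 = 268 × (280 + 309.555) / 132 ≈ 1197.0 mm.
Then N = f²/(c·h) = 12² / (0.015 × 1197.0) = 144 / 17.955 ≈ 8.02.

f/8.02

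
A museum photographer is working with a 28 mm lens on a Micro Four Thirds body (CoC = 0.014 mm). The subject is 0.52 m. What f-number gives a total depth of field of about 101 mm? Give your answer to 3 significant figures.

Write h = H − f = f²/(N·c). The thin-lens limits are Dn = s·h/(h + (s−f)) and Df = s·h/(h − (s−f)), so DoF = Df − Dn = 2·s·(s−f)·h / (h² − (s−f)²).
That is a quadratic in h: DoF·h² − 2·s·(s−f)·h − DoF·(s−f)² = 0 ⇒ h = (s−f)·(s + √(s² + DoF²)) / DoF = 492 × (520 + √(520² + 101²)) / 101 = 492 × (520 + 529.718) / 101 ≈ 5113.5 mm.
Then N = f²/(c·h) = 28² / (0.014 × 5113.5) = 784 / 71.589 ≈ 11.

f/11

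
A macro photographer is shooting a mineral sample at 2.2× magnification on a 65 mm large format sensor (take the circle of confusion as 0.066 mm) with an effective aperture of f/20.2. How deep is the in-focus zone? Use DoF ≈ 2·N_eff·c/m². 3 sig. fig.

At magnification m, DoF ≈ 2·N_eff·c/m² = 2 × 20.2 × 0.066 / 2.2² = 2.666 / 4.84 ≈ 0.551 mm.

0.551 mm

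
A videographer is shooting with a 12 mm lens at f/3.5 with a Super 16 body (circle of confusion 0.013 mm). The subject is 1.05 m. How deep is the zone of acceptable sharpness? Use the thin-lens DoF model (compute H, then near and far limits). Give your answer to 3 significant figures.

Hyperfocal distance H = f²/(N·c) + f = 12²/(3.5 × 0.013) + 12 = 144/0.0455 + 12 ≈ 3176.8 mm ≈ 3.177 m.
Near limit Dn = s·(H − f)/(H + s − 2f) = 1050 × (3176.8 − 12) / (3176.8 + 1050 − 2 × 12) = 1050 × 3164.8 / 4202.8 ≈ 790.68 mm.
Far limit Df = s·(H − f)/(H − s) = 1050 × (3176.8 − 12) / (3176.8 − 1050) = 1050 × 3164.8 / 2126.8 ≈ 1562.45 mm.
Depth of field = Df − Dn = 1562.45 − 790.68 ≈ 771.77 mm ≈ 0.772 m.

0.772 m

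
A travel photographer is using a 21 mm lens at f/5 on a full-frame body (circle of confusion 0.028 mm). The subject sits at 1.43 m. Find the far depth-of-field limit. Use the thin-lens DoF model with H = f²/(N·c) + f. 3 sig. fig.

Hyperfocal distance H = f²/(N·c) + f = 21²/(5 × 0.028) + 21 = 441/0.14 + 21 ≈ 3171.0 mm ≈ 3.171 m.
Far limit Df = s·(H − f)/(H − s) = 1430 × (3171.0 − 21) / (3171.0 − 1430) = 1430 × 3150.0 / 1741.0 ≈ 2587.3 mm ≈ 2.59 m.

2.59 m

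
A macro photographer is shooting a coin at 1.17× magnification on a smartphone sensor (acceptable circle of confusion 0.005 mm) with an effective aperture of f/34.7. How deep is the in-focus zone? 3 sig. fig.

At magnification m, DoF ≈ 2·N_eff·c/m² = 2 × 34.7 × 0.005 / 1.17² = 0.347 / 1.369 ≈ 0.253 mm.

0.253 mm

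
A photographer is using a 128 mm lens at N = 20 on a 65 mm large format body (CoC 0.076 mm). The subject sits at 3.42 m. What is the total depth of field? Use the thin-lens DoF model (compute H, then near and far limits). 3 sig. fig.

Hyperfocal distance H = f²/(N·c) + f = 128²/(20 × 0.076) + 128 = 16384/1.52 + 128 ≈ 10906.9 mm ≈ 10.91 m.
Near limit Dn = s·(H − f)/(H + s − 2f) = 3420 × (10906.9 − 128) / (10906.9 + 3420 − 2 × 128) = 3420 × 10778.9 / 14070.9 ≈ 2619.9 mm.
Far limit Df = s·(H − f)/(H − s) = 3420 × (10906.9 − 128) / (10906.9 − 3420) = 3420 × 10778.9 / 7486.9 ≈ 4923.8 mm.
Depth of field = Df − Dn = 4923.8 − 2619.9 ≈ 2303.9 mm ≈ 2.30 m.

2.30 m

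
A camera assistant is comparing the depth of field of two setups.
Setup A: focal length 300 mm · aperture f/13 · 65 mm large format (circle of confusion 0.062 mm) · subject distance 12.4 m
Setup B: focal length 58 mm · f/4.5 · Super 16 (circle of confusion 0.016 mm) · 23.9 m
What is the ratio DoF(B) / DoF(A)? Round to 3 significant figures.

Setup A: H = 300²/(13×0.062) + 300 ≈ 111962.5 mm; DoF = Df − Dn = 13907.0 − 11187.7 ≈ 2719.3 mm.
Setup B: H = 58²/(4.5×0.016) + 58 ≈ 46780.2 mm; DoF = Df − Dn = 48805 − 15825 ≈ 32980 mm.
Ratio = 32980 / 2719.3 ≈ 12.1.

12.1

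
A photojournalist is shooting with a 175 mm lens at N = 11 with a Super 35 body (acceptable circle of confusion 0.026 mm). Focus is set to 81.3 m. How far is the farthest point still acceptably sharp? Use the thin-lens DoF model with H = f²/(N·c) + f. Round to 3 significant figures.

335 m

Hyperfocal distance H = f²/(N·c) + f = 175²/(11 × 0.026) + 175 = 30625/0.286 + 175 ≈ 107255.4 mm ≈ 107.3 m.
Far limit Df = s·(H − f)/(H − s) = 81300 × (107255.4 − 175) / (107255.4 − 81300) = 81300 × 107080.4 / 25955.4 ≈ 335407 mm ≈ 335 m.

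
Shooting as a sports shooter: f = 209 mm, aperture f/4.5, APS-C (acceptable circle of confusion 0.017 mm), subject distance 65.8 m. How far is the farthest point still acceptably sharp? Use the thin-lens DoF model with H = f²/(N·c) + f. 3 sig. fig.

Hyperfocal distance H = f²/(N·c) + f = 209²/(4.5 × 0.017) + 209 = 43681/0.0765 + 209 ≈ 571202.5 mm ≈ 571.2 m.
Far limit Df = s·(H − f)/(H − s) = 65800 × (571202.5 − 209) / (571202.5 − 65800) = 65800 × 570993.5 / 505402.5 ≈ 74340 mm ≈ 74.3 m.

74.3 m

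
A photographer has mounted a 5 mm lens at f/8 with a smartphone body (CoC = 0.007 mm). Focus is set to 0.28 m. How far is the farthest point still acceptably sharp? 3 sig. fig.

Hyperfocal distance H = f²/(N·c) + f = 5²/(8 × 0.007) + 5 = 25/0.056 + 5 ≈ 451.4 mm ≈ 0.451 m.
Far limit Df = s·(H − f)/(H − s) = 280 × (451.4 − 5) / (451.4 − 280) = 280 × 446.4 / 171.4 ≈ 729.17 mm ≈ 0.729 m.

0.729 m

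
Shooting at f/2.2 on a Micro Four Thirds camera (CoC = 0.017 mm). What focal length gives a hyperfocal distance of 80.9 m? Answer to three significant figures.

55.0 mm

From H = f²/(N·c) + f, with f ≪ H: f ≈ √(H·N·c) = √(80900 × 2.2 × 0.017) = √3025.7 ≈ 55.01 mm.
The +f correction barely moves this — solving exactly, f² + N·c·f − N·c·H = 0 ⇒ f = (−N·c + √((N·c)² + 4·N·c·H))/2 = (−0.0374 + √12103)/2 ≈ 54.987 mm, so f ≈ 55.0 mm.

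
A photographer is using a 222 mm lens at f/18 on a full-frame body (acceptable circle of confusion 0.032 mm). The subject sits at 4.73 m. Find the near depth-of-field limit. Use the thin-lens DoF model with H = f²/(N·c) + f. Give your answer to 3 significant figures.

Hyperfocal distance H = f²/(N·c) + f = 222²/(18 × 0.032) + 222 = 49284/0.576 + 222 ≈ 85784.5 mm ≈ 85.78 m.
Near limit Dn = s·(H − f)/(H + s − 2f) = 4730 × (85784.5 − 222) / (85784.5 + 4730 − 2 × 222) = 4730 × 85562.5 / 90070.5 ≈ 4493.3 mm ≈ 4.49 m.

4.49 m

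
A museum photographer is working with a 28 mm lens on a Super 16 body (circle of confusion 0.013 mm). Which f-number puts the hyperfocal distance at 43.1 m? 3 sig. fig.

f/1.40

Rearrange H = f²/(N·c) + f for N: N = f² / ((H − f)·c).
N = 28² / ((43100 − 28) × 0.013) = 784 / 559.9 ≈ 1.40.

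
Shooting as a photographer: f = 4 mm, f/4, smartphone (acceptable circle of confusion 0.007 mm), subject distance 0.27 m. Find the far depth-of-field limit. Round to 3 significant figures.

Hyperfocal distance H = f²/(N·c) + f = 4²/(4 × 0.007) + 4 = 16/0.028 + 4 ≈ 575.4 mm ≈ 0.575 m.
Far limit Df = s·(H − f)/(H − s) = 270 × (575.4 − 4) / (575.4 − 270) = 270 × 571.4 / 305.4 ≈ 505.14 mm ≈ 0.505 m.

0.505 m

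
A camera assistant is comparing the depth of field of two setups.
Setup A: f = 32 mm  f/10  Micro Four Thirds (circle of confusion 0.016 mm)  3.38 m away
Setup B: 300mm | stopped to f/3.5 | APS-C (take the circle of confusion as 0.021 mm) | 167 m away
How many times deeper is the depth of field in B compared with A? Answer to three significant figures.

9.52

Setup A: H = 32²/(10×0.016) + 32 ≈ 6432.0 mm; DoF = Df − Dn = 7087.8 − 2219.1 ≈ 4868.7 mm.
Setup B: H = 300²/(3.5×0.021) + 300 ≈ 1224789.8 mm; DoF = Df − Dn = 193318 − 146989 ≈ 46329 mm.
Ratio = 46329 / 4868.7 ≈ 9.52.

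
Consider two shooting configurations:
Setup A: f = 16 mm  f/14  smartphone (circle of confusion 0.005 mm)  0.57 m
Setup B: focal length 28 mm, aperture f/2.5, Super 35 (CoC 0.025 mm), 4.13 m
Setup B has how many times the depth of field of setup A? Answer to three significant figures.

Setup A: H = 16²/(14×0.005) + 16 ≈ 3673.1 mm; DoF = Df − Dn = 671.76 − 495.01 ≈ 176.75 mm.
Setup B: H = 28²/(2.5×0.025) + 28 ≈ 12572.0 mm; DoF = Df − Dn = 6136.8 − 3112.3 ≈ 3024.5 mm.
Ratio = 3024.5 / 176.75 ≈ 17.1.

17.1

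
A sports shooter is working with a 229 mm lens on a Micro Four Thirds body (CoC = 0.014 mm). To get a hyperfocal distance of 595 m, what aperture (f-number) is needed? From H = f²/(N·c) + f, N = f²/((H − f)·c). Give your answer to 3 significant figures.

f/6.30

Rearrange H = f²/(N·c) + f for N: N = f² / ((H − f)·c).
N = 229² / ((595000 − 229) × 0.014) = 52441 / 8327 ≈ 6.30.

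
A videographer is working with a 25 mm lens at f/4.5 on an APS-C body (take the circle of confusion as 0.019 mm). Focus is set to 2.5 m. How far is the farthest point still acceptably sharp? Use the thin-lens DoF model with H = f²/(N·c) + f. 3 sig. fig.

Hyperfocal distance H = f²/(N·c) + f = 25²/(4.5 × 0.019) + 25 = 625/0.0855 + 25 ≈ 7334.9 mm ≈ 7.335 m.
Far limit Df = s·(H − f)/(H − s) = 2500 × (7334.9 − 25) / (7334.9 − 2500) = 2500 × 7309.9 / 4834.9 ≈ 3779.7 mm ≈ 3.78 m.

3.78 m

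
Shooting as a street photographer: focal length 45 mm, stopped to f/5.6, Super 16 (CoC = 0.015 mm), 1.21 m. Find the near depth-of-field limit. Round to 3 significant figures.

Hyperfocal distance H = f²/(N·c) + f = 45²/(5.6 × 0.015) + 45 = 2025/0.084 + 45 ≈ 24152.1 mm ≈ 24.15 m.
Near limit Dn = s·(H − f)/(H + s − 2f) = 1210 × (24152.1 − 45) / (24152.1 + 1210 − 2 × 45) = 1210 × 24107.1 / 25272.1 ≈ 1154.2 mm ≈ 1.15 m.

1.15 m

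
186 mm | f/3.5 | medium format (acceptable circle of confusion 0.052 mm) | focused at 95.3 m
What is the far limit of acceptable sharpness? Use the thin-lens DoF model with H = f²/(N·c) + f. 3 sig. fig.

191 m

Hyperfocal distance H = f²/(N·c) + f = 186²/(3.5 × 0.052) + 186 = 34596/0.182 + 186 ≈ 190273.9 mm ≈ 190.3 m.
Far limit Df = s·(H − f)/(H − s) = 95300 × (190273.9 − 186) / (190273.9 − 95300) = 95300 × 190087.9 / 94973.9 ≈ 190741 mm ≈ 191 m.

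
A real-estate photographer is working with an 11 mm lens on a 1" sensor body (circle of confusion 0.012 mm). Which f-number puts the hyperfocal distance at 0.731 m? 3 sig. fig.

f/14

Rearrange H = f²/(N·c) + f for N: N = f² / ((H − f)·c).
N = 11² / ((731 − 11) × 0.012) = 121 / 8.640 ≈ 14.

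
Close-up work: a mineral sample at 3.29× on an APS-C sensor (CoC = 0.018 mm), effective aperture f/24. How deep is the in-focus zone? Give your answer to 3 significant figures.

At magnification m, DoF ≈ 2·N_eff·c/m² = 2 × 24 × 0.018 / 3.29² = 0.864 / 10.82 ≈ 0.0798 mm.

0.0798 mm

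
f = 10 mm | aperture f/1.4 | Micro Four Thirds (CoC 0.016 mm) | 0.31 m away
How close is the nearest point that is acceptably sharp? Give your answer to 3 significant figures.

Hyperfocal distance H = f²/(N·c) + f = 10²/(1.4 × 0.016) + 10 = 100/0.0224 + 10 ≈ 4474.3 mm ≈ 4.474 m.
Near limit Dn = s·(H − f)/(H + s − 2f) = 310 × (4474.3 − 10) / (4474.3 + 310 − 2 × 10) = 310 × 4464.3 / 4764.3 ≈ 290.48 mm.

290 mm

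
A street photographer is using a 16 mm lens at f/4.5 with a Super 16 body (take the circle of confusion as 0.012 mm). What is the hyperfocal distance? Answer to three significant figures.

4.76 m

Hyperfocal distance H = f²/(N·c) + f = 16²/(4.5 × 0.012) + 16 = 256/0.054 + 16 ≈ 4756.7 mm ≈ 4.76 m.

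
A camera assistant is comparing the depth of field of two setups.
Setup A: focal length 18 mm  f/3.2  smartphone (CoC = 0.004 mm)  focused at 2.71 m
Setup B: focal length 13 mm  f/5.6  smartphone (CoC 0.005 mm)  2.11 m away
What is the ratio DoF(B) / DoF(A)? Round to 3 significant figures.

Setup A: H = 18²/(3.2×0.004) + 18 ≈ 25330.5 mm; DoF = Df − Dn = 3032.51 − 2449.49 ≈ 583.02 mm.
Setup B: H = 13²/(5.6×0.005) + 13 ≈ 6048.7 mm; DoF = Df − Dn = 3233.4 − 1565.9 ≈ 1667.5 mm.
Ratio = 1667.5 / 583.02 ≈ 2.86.

2.86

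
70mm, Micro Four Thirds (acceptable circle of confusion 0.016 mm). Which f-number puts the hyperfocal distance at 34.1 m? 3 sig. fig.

Rearrange H = f²/(N·c) + f for N: N = f² / ((H − f)·c).
N = 70² / ((34100 − 70) × 0.016) = 4900 / 544.5 ≈ 9.

f/9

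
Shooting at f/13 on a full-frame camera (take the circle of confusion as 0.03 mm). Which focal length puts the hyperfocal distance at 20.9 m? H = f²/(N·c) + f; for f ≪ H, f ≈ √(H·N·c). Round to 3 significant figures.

90.1 mm

From H = f²/(N·c) + f, with f ≪ H: f ≈ √(H·N·c) = √(20900 × 13 × 0.03) = √8151.0 ≈ 90.28 mm.
Exact: f² + N·c·f − N·c·H = 0 ⇒ f = (−N·c + √((N·c)² + 4·N·c·H))/2 = (−0.39 + √32604)/2 ≈ 90.088 mm ≈ 90.1 mm.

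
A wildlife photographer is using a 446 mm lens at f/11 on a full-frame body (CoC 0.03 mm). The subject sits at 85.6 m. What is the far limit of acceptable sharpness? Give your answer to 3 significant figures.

Hyperfocal distance H = f²/(N·c) + f = 446²/(11 × 0.03) + 446 = 198916/0.33 + 446 ≈ 603221.8 mm ≈ 603.2 m.
Far limit Df = s·(H − f)/(H − s) = 85600 × (603221.8 − 446) / (603221.8 − 85600) = 85600 × 602775.8 / 517621.8 ≈ 99682 mm ≈ 99.7 m.

99.7 m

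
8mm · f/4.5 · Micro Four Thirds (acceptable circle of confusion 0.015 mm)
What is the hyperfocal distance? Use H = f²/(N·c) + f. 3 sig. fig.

Hyperfocal distance H = f²/(N·c) + f = 8²/(4.5 × 0.015) + 8 = 64/0.0675 + 8 ≈ 956.1 mm ≈ 0.956 m.

0.956 m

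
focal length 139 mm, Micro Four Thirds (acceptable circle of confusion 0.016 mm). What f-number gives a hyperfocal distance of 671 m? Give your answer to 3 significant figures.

f/1.80

Rearrange H = f²/(N·c) + f for N: N = f² / ((H − f)·c).
N = 139² / ((671000 − 139) × 0.016) = 19321 / 10734 ≈ 1.80.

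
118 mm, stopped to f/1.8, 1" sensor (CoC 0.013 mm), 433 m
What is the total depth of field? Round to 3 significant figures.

1340 m

Hyperfocal distance H = f²/(N·c) + f = 118²/(1.8 × 0.013) + 118 = 13924/0.0234 + 118 ≈ 595160.7 mm ≈ 595.2 m.
Near limit Dn = s·(H − f)/(H + s − 2f) = 433000 × (595160.7 − 118) / (595160.7 + 433000 − 2 × 118) = 433000 × 595042.7 / 1027924.7 ≈ 250654 mm.
Far limit Df = s·(H − f)/(H − s) = 433000 × (595160.7 − 118) / (595160.7 − 433000) = 433000 × 595042.7 / 162160.7 ≈ 1588877 mm.
Depth of field = Df − Dn = 1588877 − 250654 ≈ 1338223 mm ≈ 1340 m.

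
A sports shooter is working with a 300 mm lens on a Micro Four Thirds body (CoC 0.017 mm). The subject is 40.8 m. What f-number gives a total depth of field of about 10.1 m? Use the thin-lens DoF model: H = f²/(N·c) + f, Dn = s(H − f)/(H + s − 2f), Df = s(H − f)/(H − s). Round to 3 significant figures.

f/15.9

Write h = H − f = f²/(N·c). The thin-lens limits are Dn = s·h/(h + (s−f)) and Df = s·h/(h − (s−f)), so DoF = Df − Dn = 2·s·(s−f)·h / (h² − (s−f)²).
That is a quadratic in h: DoF·h² − 2·s·(s−f)·h − DoF·(s−f)² = 0 ⇒ h = (s−f)·(s + √(s² + DoF²)) / DoF = 40500 × (40800 + √(40800² + 10100²)) / 10100 = 40500 × (40800 + 42031.5) / 10100 ≈ 332146 mm.
Then N = f²/(c·h) = 300² / (0.017 × 332146) = 90000 / 5646.5 ≈ 15.9.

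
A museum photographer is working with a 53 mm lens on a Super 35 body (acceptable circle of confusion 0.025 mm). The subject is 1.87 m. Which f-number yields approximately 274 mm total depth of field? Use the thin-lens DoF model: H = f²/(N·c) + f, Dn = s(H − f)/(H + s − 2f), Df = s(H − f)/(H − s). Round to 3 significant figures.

f/4.51

Write h = H − f = f²/(N·c). The thin-lens limits are Dn = s·h/(h + (s−f)) and Df = s·h/(h − (s−f)), so DoF = Df − Dn = 2·s·(s−f)·h / (h² − (s−f)²).
That is a quadratic in h: DoF·h² − 2·s·(s−f)·h − DoF·(s−f)² = 0 ⇒ h = (s−f)·(s + √(s² + DoF²)) / DoF = 1817 × (1870 + √(1870² + 274²)) / 274 = 1817 × (1870 + 1889.97) / 274 ≈ 24934 mm.
Then N = f²/(c·h) = 53² / (0.025 × 24934) = 2809 / 623.34 ≈ 4.51.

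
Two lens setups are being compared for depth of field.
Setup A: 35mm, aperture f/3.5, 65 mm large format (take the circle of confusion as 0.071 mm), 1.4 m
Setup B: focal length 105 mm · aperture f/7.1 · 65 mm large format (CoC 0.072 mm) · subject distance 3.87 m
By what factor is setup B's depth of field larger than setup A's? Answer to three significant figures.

Setup A: H = 35²/(3.5×0.071) + 35 ≈ 4964.6 mm; DoF = Df − Dn = 1936.11 − 1096.41 ≈ 839.70 mm.
Setup B: H = 105²/(7.1×0.072) + 105 ≈ 21671.9 mm; DoF = Df − Dn = 4688.5 − 3294.8 ≈ 1393.7 mm.
Ratio = 1393.7 / 839.70 ≈ 1.66.

1.66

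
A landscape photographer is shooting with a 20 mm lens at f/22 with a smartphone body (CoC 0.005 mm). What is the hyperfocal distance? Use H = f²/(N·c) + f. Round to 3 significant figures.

Hyperfocal distance H = f²/(N·c) + f = 20²/(22 × 0.005) + 20 = 400/0.11 + 20 ≈ 3656.4 mm ≈ 3.66 m.

3.66 m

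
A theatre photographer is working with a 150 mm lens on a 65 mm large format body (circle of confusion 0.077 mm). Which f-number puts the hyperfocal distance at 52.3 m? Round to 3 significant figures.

Rearrange H = f²/(N·c) + f for N: N = f² / ((H − f)·c).
N = 150² / ((52300 − 150) × 0.077) = 22500 / 4016 ≈ 5.60.

f/5.60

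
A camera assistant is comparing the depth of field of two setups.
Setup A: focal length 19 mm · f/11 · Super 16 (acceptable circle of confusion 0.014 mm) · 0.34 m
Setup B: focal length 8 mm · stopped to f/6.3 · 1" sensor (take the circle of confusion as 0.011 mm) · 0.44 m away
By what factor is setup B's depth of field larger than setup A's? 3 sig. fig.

5.55

Setup A: H = 19²/(11×0.014) + 19 ≈ 2363.2 mm; DoF = Df − Dn = 393.945 − 299.049 ≈ 94.896 mm.
Setup B: H = 8²/(6.3×0.011) + 8 ≈ 931.5 mm; DoF = Df − Dn = 826.72 − 299.77 ≈ 526.95 mm.
Ratio = 526.95 / 94.896 ≈ 5.55.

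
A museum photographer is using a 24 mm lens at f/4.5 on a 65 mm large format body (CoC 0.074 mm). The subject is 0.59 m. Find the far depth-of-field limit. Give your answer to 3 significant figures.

Hyperfocal distance H = f²/(N·c) + f = 24²/(4.5 × 0.074) + 24 = 576/0.333 + 24 ≈ 1753.7 mm ≈ 1.754 m.
Far limit Df = s·(H − f)/(H − s) = 590 × (1753.7 − 24) / (1753.7 − 590) = 590 × 1729.7 / 1163.7 ≈ 876.96 mm ≈ 0.877 m.

0.877 m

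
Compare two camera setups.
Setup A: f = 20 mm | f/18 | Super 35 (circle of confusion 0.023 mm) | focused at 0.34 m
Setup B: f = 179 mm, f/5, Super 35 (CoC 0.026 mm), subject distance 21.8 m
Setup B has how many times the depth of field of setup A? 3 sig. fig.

Setup A: H = 20²/(18×0.023) + 20 ≈ 986.2 mm; DoF = Df − Dn = 508.37 − 255.41 ≈ 252.96 mm.
Setup B: H = 179²/(5×0.026) + 179 ≈ 246648.2 mm; DoF = Df − Dn = 23896.2 − 20041.9 ≈ 3854.3 mm.
Ratio = 3854.3 / 252.96 ≈ 15.2.

15.2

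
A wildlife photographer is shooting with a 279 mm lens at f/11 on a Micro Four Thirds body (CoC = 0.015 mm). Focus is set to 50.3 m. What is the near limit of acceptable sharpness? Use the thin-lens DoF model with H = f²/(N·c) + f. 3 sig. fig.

45.5 m

Hyperfocal distance H = f²/(N·c) + f = 279²/(11 × 0.015) + 279 = 77841/0.165 + 279 ≈ 472042.6 mm ≈ 472.0 m.
Near limit Dn = s·(H − f)/(H + s − 2f) = 50300 × (472042.6 − 279) / (472042.6 + 50300 − 2 × 279) = 50300 × 471763.6 / 521784.6 ≈ 45478 mm ≈ 45.5 m.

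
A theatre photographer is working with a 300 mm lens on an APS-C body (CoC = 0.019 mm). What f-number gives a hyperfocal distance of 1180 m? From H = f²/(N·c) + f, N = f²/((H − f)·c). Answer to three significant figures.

Rearrange H = f²/(N·c) + f for N: N = f² / ((H − f)·c).
N = 300² / ((1180000 − 300) × 0.019) = 90000 / 22414 ≈ 4.02.

f/4.02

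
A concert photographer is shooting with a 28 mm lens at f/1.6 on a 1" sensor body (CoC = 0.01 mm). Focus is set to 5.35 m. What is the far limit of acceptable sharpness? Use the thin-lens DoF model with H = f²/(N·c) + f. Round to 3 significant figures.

Hyperfocal distance H = f²/(N·c) + f = 28²/(1.6 × 0.01) + 28 = 784/0.016 + 28 ≈ 49028.0 mm ≈ 49.03 m.
Far limit Df = s·(H − f)/(H − s) = 5350 × (49028.0 − 28) / (49028.0 − 5350) = 5350 × 49000.0 / 43678.0 ≈ 6001.9 mm ≈ 6.00 m.

6.00 m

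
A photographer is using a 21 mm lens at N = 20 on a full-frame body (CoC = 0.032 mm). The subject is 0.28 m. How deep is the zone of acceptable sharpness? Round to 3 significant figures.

Hyperfocal distance H = f²/(N·c) + f = 21²/(20 × 0.032) + 21 = 441/0.64 + 21 ≈ 710.1 mm ≈ 0.710 m.
Near limit Dn = s·(H − f)/(H + s − 2f) = 280 × (710.1 − 21) / (710.1 + 280 − 2 × 21) = 280 × 689.1 / 948.1 ≈ 203.51 mm.
Far limit Df = s·(H − f)/(H − s) = 280 × (710.1 − 21) / (710.1 − 280) = 280 × 689.1 / 430.1 ≈ 448.63 mm.
Depth of field = Df − Dn = 448.63 − 203.51 ≈ 245.12 mm.

245 mm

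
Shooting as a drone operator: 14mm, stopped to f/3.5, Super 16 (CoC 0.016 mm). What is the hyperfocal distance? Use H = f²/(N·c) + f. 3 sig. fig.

Hyperfocal distance H = f²/(N·c) + f = 14²/(3.5 × 0.016) + 14 = 196/0.056 + 14 ≈ 3514.0 mm ≈ 3.51 m.

3.51 m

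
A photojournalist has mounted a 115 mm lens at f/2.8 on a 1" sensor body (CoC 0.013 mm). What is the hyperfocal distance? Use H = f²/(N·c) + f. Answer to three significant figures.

Hyperfocal distance H = f²/(N·c) + f = 115²/(2.8 × 0.013) + 115 = 13225/0.0364 + 115 ≈ 363439.2 mm ≈ 363 m.

363 m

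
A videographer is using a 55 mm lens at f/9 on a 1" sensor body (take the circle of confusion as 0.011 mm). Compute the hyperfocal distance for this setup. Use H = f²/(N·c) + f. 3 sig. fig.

Hyperfocal distance H = f²/(N·c) + f = 55²/(9 × 0.011) + 55 = 3025/0.099 + 55 ≈ 30610.6 mm ≈ 30.6 m.

30.6 m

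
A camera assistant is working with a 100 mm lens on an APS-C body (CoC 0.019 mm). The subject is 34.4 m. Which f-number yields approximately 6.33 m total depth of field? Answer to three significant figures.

Write h = H − f = f²/(N·c). The thin-lens limits are Dn = s·h/(h + (s−f)) and Df = s·h/(h − (s−f)), so DoF = Df − Dn = 2·s·(s−f)·h / (h² − (s−f)²).
That is a quadratic in h: DoF·h² − 2·s·(s−f)·h − DoF·(s−f)² = 0 ⇒ h = (s−f)·(s + √(s² + DoF²)) / DoF = 34300 × (34400 + √(34400² + 6330²)) / 6330 = 34300 × (34400 + 34977.5) / 6330 ≈ 375932 mm.
Then N = f²/(c·h) = 100² / (0.019 × 375932) = 10000 / 7142.7 ≈ 1.40.

f/1.40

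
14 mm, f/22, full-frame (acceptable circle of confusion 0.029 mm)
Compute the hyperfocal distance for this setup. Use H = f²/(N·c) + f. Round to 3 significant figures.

321 mm

Hyperfocal distance H = f²/(N·c) + f = 14²/(22 × 0.029) + 14 = 196/0.638 + 14 ≈ 321.2 mm ≈ 0.321 m.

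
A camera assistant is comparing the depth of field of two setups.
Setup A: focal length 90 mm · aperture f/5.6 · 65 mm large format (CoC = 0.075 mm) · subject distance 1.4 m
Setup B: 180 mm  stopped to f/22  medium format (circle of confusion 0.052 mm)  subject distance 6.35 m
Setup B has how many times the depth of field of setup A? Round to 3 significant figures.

15.2

Setup A: H = 90²/(5.6×0.075) + 90 ≈ 19375.7 mm; DoF = Df − Dn = 1502.03 − 1310.95 ≈ 191.08 mm.
Setup B: H = 180²/(22×0.052) + 180 ≈ 28501.7 mm; DoF = Df − Dn = 8118.7 − 5214.1 ≈ 2904.6 mm.
Ratio = 2904.6 / 191.08 ≈ 15.2.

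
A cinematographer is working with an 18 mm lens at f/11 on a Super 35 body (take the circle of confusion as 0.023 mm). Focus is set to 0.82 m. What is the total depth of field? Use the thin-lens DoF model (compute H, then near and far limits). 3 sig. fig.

Hyperfocal distance H = f²/(N·c) + f = 18²/(11 × 0.023) + 18 = 324/0.253 + 18 ≈ 1298.6 mm ≈ 1.299 m.
Near limit Dn = s·(H − f)/(H + s − 2f) = 820 × (1298.6 − 18) / (1298.6 + 820 − 2 × 18) = 820 × 1280.6 / 2082.6 ≈ 504.2 mm.
Far limit Df = s·(H − f)/(H − s) = 820 × (1298.6 − 18) / (1298.6 − 820) = 820 × 1280.6 / 478.6 ≈ 2194.0 mm.
Depth of field = Df − Dn = 2194.0 − 504.2 ≈ 1689.8 mm ≈ 1.69 m.

1.69 m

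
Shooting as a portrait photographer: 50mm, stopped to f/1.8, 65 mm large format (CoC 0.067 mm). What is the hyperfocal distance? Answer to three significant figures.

Hyperfocal distance H = f²/(N·c) + f = 50²/(1.8 × 0.067) + 50 = 2500/0.1206 + 50 ≈ 20779.7 mm ≈ 20.8 m.

20.8 m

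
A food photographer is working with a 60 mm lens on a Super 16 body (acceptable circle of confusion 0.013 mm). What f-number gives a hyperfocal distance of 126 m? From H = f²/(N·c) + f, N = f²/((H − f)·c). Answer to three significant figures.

Rearrange H = f²/(N·c) + f for N: N = f² / ((H − f)·c).
N = 60² / ((126000 − 60) × 0.013) = 3600 / 1637 ≈ 2.20.

f/2.20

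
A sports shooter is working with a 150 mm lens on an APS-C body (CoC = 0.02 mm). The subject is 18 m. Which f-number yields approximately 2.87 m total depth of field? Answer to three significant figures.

f/4.99

Write h = H − f = f²/(N·c). The thin-lens limits are Dn = s·h/(h + (s−f)) and Df = s·h/(h − (s−f)), so DoF = Df − Dn = 2·s·(s−f)·h / (h² − (s−f)²).
That is a quadratic in h: DoF·h² − 2·s·(s−f)·h − DoF·(s−f)² = 0 ⇒ h = (s−f)·(s + √(s² + DoF²)) / DoF = 17850 × (18000 + √(18000² + 2870²)) / 2870 = 17850 × (18000 + 18227.4) / 2870 ≈ 225317 mm.
Then N = f²/(c·h) = 150² / (0.02 × 225317) = 22500 / 4506.3 ≈ 4.99.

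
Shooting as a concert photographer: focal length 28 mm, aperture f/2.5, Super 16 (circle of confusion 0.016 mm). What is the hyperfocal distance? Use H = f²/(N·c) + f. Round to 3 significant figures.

19.6 m

Hyperfocal distance H = f²/(N·c) + f = 28²/(2.5 × 0.016) + 28 = 784/0.04 + 28 ≈ 19628.0 mm ≈ 19.6 m.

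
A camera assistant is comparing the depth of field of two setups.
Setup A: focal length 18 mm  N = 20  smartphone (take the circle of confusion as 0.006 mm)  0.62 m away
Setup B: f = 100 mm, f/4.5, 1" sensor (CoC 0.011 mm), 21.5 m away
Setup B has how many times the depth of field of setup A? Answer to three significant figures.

Setup A: H = 18²/(20×0.006) + 18 ≈ 2718.0 mm; DoF = Df − Dn = 797.90 − 506.97 ≈ 290.93 mm.
Setup B: H = 100²/(4.5×0.011) + 100 ≈ 202120.2 mm; DoF = Df − Dn = 24047.3 − 19440.7 ≈ 4606.6 mm.
Ratio = 4606.6 / 290.93 ≈ 15.8.

15.8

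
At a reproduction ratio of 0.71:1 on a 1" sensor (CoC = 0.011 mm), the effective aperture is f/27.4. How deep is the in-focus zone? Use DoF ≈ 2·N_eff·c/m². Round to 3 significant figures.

At magnification m, DoF ≈ 2·N_eff·c/m² = 2 × 27.4 × 0.011 / 0.71² = 0.6028 / 0.5041 ≈ 1.2 mm.

1.20 mm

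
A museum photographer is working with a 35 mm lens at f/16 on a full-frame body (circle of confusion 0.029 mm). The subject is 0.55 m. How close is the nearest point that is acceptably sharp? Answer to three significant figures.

460 mm

Hyperfocal distance H = f²/(N·c) + f = 35²/(16 × 0.029) + 35 = 1225/0.464 + 35 ≈ 2675.1 mm ≈ 2.675 m.
Near limit Dn = s·(H − f)/(H + s − 2f) = 550 × (2675.1 − 35) / (2675.1 + 550 − 2 × 35) = 550 × 2640.1 / 3155.1 ≈ 460.22 mm.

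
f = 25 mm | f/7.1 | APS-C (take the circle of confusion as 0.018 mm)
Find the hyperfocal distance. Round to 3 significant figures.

4.92 m

Hyperfocal distance H = f²/(N·c) + f = 25²/(7.1 × 0.018) + 25 = 625/0.1278 + 25 ≈ 4915.5 mm ≈ 4.92 m.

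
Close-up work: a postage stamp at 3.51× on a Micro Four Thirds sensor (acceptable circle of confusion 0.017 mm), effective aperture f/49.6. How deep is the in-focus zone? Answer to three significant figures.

0.137 mm

At magnification m, DoF ≈ 2·N_eff·c/m² = 2 × 49.6 × 0.017 / 3.51² = 1.686 / 12.32 ≈ 0.137 mm.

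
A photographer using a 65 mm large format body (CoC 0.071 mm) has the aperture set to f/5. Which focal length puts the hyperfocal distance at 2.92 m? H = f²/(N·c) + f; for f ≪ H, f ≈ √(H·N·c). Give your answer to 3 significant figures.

From H = f²/(N·c) + f, with f ≪ H: f ≈ √(H·N·c) = √(2920 × 5 × 0.071) = √1036.6 ≈ 32.20 mm.
Exact: f² + N·c·f − N·c·H = 0 ⇒ f = (−N·c + √((N·c)² + 4·N·c·H))/2 = (−0.355 + √4146.5)/2 ≈ 32.019 mm ≈ 32.0 mm.

32.0 mm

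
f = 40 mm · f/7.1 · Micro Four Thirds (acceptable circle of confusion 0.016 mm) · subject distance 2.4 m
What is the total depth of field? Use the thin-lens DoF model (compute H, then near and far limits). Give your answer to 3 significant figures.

0.828 m

Hyperfocal distance H = f²/(N·c) + f = 40²/(7.1 × 0.016) + 40 = 1600/0.1136 + 40 ≈ 14124.5 mm ≈ 14.12 m.
Near limit Dn = s·(H − f)/(H + s − 2f) = 2400 × (14124.5 − 40) / (14124.5 + 2400 − 2 × 40) = 2400 × 14084.5 / 16444.5 ≈ 2055.57 mm.
Far limit Df = s·(H − f)/(H − s) = 2400 × (14124.5 − 40) / (14124.5 − 2400) = 2400 × 14084.5 / 11724.5 ≈ 2883.09 mm.
Depth of field = Df − Dn = 2883.09 − 2055.57 ≈ 827.52 mm ≈ 0.828 m.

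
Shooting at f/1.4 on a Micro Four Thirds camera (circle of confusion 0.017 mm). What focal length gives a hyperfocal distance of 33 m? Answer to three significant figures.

28.0 mm

From H = f²/(N·c) + f, with f ≪ H: f ≈ √(H·N·c) = √(33000 × 1.4 × 0.017) = √785.40 ≈ 28.02 mm.
The +f correction barely moves this — solving exactly, f² + N·c·f − N·c·H = 0 ⇒ f = (−N·c + √((N·c)² + 4·N·c·H))/2 = (−0.0238 + √3141.6)/2 ≈ 28.013 mm, so f ≈ 28.0 mm.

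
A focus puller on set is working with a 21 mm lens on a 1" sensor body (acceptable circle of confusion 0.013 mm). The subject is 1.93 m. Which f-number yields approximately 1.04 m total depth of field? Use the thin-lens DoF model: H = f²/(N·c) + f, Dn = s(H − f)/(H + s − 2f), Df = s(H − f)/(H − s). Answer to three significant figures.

f/4.48

Write h = H − f = f²/(N·c). The thin-lens limits are Dn = s·h/(h + (s−f)) and Df = s·h/(h − (s−f)), so DoF = Df − Dn = 2·s·(s−f)·h / (h² − (s−f)²).
That is a quadratic in h: DoF·h² − 2·s·(s−f)·h − DoF·(s−f)² = 0 ⇒ h = (s−f)·(s + √(s² + DoF²)) / DoF = 1909 × (1930 + √(1930² + 1040²)) / 1040 = 1909 × (1930 + 2192.37) / 1040 ≈ 7566.9 mm.
Then N = f²/(c·h) = 21² / (0.013 × 7566.9) = 441 / 98.370 ≈ 4.48.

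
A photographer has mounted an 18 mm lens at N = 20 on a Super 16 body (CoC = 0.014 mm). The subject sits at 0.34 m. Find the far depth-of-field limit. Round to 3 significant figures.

Hyperfocal distance H = f²/(N·c) + f = 18²/(20 × 0.014) + 18 = 324/0.28 + 18 ≈ 1175.1 mm ≈ 1.175 m.
Far limit Df = s·(H − f)/(H − s) = 340 × (1175.1 − 18) / (1175.1 − 340) = 340 × 1157.1 / 835.1 ≈ 471.09 mm.

471 mm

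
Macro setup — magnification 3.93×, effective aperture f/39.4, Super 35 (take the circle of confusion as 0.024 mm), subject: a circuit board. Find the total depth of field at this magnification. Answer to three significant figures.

0.122 mm

At magnification m, DoF ≈ 2·N_eff·c/m² = 2 × 39.4 × 0.024 / 3.93² = 1.891 / 15.44 ≈ 0.122 mm.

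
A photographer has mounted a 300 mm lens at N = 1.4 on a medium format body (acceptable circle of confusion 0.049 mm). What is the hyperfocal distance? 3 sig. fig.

1310 m

Hyperfocal distance H = f²/(N·c) + f = 300²/(1.4 × 0.049) + 300 = 90000/0.0686 + 300 ≈ 1312253.4 mm ≈ 1310 m.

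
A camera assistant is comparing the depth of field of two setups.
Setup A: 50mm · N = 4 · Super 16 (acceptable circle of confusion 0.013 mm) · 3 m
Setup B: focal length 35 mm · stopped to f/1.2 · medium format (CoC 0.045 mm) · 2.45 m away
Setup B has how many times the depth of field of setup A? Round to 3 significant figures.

Setup A: H = 50²/(4×0.013) + 50 ≈ 48126.9 mm; DoF = Df − Dn = 3196.11 − 2826.56 ≈ 369.55 mm.
Setup B: H = 35²/(1.2×0.045) + 35 ≈ 22720.2 mm; DoF = Df − Dn = 2741.89 − 2214.27 ≈ 527.62 mm.
Ratio = 527.62 / 369.55 ≈ 1.43.

1.43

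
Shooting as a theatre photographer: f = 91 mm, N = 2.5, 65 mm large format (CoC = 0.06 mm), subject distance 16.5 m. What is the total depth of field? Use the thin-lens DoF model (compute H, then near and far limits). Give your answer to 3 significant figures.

10.8 m

Hyperfocal distance H = f²/(N·c) + f = 91²/(2.5 × 0.06) + 91 = 8281/0.15 + 91 ≈ 55297.7 mm ≈ 55.30 m.
Near limit Dn = s·(H − f)/(H + s − 2f) = 16500 × (55297.7 − 91) / (55297.7 + 16500 − 2 × 91) = 16500 × 55206.7 / 71615.7 ≈ 12719 mm.
Far limit Df = s·(H − f)/(H − s) = 16500 × (55297.7 − 91) / (55297.7 − 16500) = 16500 × 55206.7 / 38797.7 ≈ 23478 mm.
Depth of field = Df − Dn = 23478 − 12719 ≈ 10759 mm ≈ 10.8 m.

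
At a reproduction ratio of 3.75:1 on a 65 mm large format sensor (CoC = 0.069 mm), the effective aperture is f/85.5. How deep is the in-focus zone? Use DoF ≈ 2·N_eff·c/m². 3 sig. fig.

At magnification m, DoF ≈ 2·N_eff·c/m² = 2 × 85.5 × 0.069 / 3.75² = 11.8 / 14.06 ≈ 0.839 mm.

0.839 mm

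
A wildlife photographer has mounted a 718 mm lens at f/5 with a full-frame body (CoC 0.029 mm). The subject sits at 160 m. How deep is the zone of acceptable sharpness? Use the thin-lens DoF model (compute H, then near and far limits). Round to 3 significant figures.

14.4 m

Hyperfocal distance H = f²/(N·c) + f = 718²/(5 × 0.029) + 718 = 515524/0.145 + 718 ≈ 3556055.9 mm ≈ 3556 m.
Near limit Dn = s·(H − f)/(H + s − 2f) = 160000 × (3556055.9 − 718) / (3556055.9 + 160000 − 2 × 718) = 160000 × 3555337.9 / 3714619.9 ≈ 153139 mm.
Far limit Df = s·(H − f)/(H − s) = 160000 × (3556055.9 − 718) / (3556055.9 − 160000) = 160000 × 3555337.9 / 3396055.9 ≈ 167504 mm.
Depth of field = Df − Dn = 167504 − 153139 ≈ 14365 mm ≈ 14.4 m.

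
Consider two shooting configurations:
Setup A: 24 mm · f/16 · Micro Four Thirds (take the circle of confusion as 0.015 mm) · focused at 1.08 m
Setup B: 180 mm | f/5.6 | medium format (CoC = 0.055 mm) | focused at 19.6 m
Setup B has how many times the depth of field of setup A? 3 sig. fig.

6.36

Setup A: H = 24²/(16×0.015) + 24 ≈ 2424.0 mm; DoF = Df − Dn = 1928.6 − 750.0 ≈ 1178.6 mm.
Setup B: H = 180²/(5.6×0.055) + 180 ≈ 105374.8 mm; DoF = Df − Dn = 24037.6 − 16545.5 ≈ 7492.1 mm.
Ratio = 7492.1 / 1178.6 ≈ 6.36.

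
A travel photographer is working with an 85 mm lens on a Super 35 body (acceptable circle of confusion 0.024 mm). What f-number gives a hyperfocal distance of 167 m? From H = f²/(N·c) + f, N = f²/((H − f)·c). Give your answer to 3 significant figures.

Rearrange H = f²/(N·c) + f for N: N = f² / ((H − f)·c).
N = 85² / ((167000 − 85) × 0.024) = 7225 / 4006 ≈ 1.80.

f/1.80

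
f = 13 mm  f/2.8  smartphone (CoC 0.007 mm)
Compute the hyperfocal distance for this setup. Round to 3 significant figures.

Hyperfocal distance H = f²/(N·c) + f = 13²/(2.8 × 0.007) + 13 = 169/0.0196 + 13 ≈ 8635.4 mm ≈ 8.64 m.

8.64 m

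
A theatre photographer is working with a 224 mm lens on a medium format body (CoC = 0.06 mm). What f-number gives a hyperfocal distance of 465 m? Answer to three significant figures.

f/1.80

Rearrange H = f²/(N·c) + f for N: N = f² / ((H − f)·c).
N = 224² / ((465000 − 224) × 0.06) = 50176 / 27887 ≈ 1.80.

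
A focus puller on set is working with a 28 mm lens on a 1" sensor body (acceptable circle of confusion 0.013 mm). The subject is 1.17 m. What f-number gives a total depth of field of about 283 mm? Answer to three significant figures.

f/6.30

Write h = H − f = f²/(N·c). The thin-lens limits are Dn = s·h/(h + (s−f)) and Df = s·h/(h − (s−f)), so DoF = Df − Dn = 2·s·(s−f)·h / (h² − (s−f)²).
That is a quadratic in h: DoF·h² − 2·s·(s−f)·h − DoF·(s−f)² = 0 ⇒ h = (s−f)·(s + √(s² + DoF²)) / DoF = 1142 × (1170 + √(1170² + 283²)) / 283 = 1142 × (1170 + 1203.74) / 283 ≈ 9578.8 mm.
Then N = f²/(c·h) = 28² / (0.013 × 9578.8) = 784 / 124.52 ≈ 6.30.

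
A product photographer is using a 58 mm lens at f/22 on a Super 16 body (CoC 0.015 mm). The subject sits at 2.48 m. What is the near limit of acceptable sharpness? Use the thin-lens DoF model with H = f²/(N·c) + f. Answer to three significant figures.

2.00 m

Hyperfocal distance H = f²/(N·c) + f = 58²/(22 × 0.015) + 58 = 3364/0.33 + 58 ≈ 10251.9 mm ≈ 10.25 m.
Near limit Dn = s·(H − f)/(H + s − 2f) = 2480 × (10251.9 − 58) / (10251.9 + 2480 − 2 × 58) = 2480 × 10193.9 / 12615.9 ≈ 2003.9 mm ≈ 2.00 m.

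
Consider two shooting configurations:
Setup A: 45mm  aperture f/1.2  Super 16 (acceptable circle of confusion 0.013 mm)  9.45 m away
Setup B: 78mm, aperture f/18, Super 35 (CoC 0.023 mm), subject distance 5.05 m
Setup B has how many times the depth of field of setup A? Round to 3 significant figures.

Setup A: H = 45²/(1.2×0.013) + 45 ≈ 129852.7 mm; DoF = Df − Dn = 10188.2 − 8811.6 ≈ 1376.6 mm.
Setup B: H = 78²/(18×0.023) + 78 ≈ 14773.7 mm; DoF = Df − Dn = 7632.2 − 3773.4 ≈ 3858.8 mm.
Ratio = 3858.8 / 1376.6 ≈ 2.80.

2.80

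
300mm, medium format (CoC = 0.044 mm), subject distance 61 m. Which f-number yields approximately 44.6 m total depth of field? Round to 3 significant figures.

Write h = H − f = f²/(N·c). The thin-lens limits are Dn = s·h/(h + (s−f)) and Df = s·h/(h − (s−f)), so DoF = Df − Dn = 2·s·(s−f)·h / (h² − (s−f)²).
That is a quadratic in h: DoF·h² − 2·s·(s−f)·h − DoF·(s−f)² = 0 ⇒ h = (s−f)·(s + √(s² + DoF²)) / DoF = 60700 × (61000 + √(61000² + 44600²)) / 44600 = 60700 × (61000 + 75565.6) / 44600 ≈ 185864 mm.
Then N = f²/(c·h) = 300² / (0.044 × 185864) = 90000 / 8178.0 ≈ 11.

f/11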